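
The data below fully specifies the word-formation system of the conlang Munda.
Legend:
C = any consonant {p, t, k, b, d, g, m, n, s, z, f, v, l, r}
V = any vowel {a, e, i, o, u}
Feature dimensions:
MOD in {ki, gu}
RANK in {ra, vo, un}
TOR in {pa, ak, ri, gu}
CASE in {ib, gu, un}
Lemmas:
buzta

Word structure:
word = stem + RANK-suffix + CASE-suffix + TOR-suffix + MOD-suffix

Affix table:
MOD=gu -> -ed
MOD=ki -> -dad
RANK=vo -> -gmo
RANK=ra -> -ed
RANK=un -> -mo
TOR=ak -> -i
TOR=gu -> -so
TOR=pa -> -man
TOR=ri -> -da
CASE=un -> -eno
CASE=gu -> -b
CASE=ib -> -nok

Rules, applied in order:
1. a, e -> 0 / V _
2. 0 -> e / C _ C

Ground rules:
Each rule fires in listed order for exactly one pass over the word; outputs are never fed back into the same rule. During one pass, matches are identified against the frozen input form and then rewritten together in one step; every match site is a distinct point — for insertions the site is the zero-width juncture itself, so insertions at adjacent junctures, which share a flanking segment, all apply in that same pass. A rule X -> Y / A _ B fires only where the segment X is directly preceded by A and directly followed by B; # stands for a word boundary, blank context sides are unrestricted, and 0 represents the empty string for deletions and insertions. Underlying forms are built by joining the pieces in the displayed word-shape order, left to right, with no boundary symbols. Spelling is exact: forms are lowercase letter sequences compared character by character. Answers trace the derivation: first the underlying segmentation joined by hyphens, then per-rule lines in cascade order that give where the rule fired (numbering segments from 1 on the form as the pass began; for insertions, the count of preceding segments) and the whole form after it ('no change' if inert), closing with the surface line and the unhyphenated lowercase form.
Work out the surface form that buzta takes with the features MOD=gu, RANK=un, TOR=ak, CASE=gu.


underlying: buzta-mo-b-i-ed
1. a, e -> 0 / V _: fires at position(s) 10: buztamobid
2. 0 -> e / C _ C: inserts after position(s) 3: buzetamobid
surface: buzetamobid


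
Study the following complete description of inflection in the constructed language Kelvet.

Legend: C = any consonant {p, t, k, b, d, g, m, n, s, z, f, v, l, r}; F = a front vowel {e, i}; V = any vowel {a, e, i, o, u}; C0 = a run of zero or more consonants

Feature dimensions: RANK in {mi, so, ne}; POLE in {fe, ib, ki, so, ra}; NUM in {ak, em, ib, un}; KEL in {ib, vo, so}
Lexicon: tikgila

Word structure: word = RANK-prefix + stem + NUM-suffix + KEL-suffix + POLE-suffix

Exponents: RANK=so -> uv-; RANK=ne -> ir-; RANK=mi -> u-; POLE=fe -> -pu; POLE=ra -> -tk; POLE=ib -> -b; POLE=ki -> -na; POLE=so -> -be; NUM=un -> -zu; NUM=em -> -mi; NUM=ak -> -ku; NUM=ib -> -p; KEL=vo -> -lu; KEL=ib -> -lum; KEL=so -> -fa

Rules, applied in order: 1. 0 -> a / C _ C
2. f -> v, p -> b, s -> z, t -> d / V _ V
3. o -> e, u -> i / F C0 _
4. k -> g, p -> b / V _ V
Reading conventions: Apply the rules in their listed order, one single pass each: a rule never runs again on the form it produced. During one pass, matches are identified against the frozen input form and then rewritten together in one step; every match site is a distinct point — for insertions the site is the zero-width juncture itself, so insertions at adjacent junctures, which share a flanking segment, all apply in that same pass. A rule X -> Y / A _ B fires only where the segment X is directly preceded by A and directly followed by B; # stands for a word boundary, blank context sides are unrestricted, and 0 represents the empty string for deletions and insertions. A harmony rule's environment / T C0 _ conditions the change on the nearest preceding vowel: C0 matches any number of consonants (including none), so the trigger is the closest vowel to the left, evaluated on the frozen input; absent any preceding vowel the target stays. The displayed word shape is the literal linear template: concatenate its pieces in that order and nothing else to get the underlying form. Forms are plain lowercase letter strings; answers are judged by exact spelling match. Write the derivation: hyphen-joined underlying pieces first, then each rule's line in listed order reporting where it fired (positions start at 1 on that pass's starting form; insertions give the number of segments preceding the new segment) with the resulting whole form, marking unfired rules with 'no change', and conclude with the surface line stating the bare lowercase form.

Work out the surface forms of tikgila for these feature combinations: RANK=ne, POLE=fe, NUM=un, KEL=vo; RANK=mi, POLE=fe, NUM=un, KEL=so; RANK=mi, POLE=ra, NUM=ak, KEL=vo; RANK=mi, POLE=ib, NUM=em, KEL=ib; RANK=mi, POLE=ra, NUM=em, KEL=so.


cell RANK=ne, POLE=fe, NUM=un, KEL=vo:
underlying: ir-tikgila-zu-lu-pu
1. 0 -> a / C _ C: inserts after position(s) 2, 5: iratikagilazulupu
2. f -> v, p -> b, s -> z, t -> d / V _ V: fires at position(s) 4, 16: iradikagilazulubu
3. o -> e, u -> i / F C0 _: no change
4. k -> g, p -> b / V _ V: fires at position(s) 6: iradigagilazulubu
surface: iradigagilazulubu

cell RANK=mi, POLE=fe, NUM=un, KEL=so:
underlying: u-tikgila-zu-fa-pu
1. 0 -> a / C _ C: inserts after position(s) 4: utikagilazufapu
2. f -> v, p -> b, s -> z, t -> d / V _ V: fires at position(s) 2, 12, 14: udikagilazuvabu
3. o -> e, u -> i / F C0 _: no change
4. k -> g, p -> b / V _ V: fires at position(s) 4: udigagilazuvabu
surface: udigagilazuvabu

cell RANK=mi, POLE=ra, NUM=ak, KEL=vo:
underlying: u-tikgila-ku-lu-tk
1. 0 -> a / C _ C: inserts after position(s) 4, 13: utikagilakulutak
2. f -> v, p -> b, s -> z, t -> d / V _ V: fires at position(s) 2, 14: udikagilakuludak
3. o -> e, u -> i / F C0 _: no change
4. k -> g, p -> b / V _ V: fires at position(s) 4, 10: udigagilaguludak
surface: udigagilaguludak

cell RANK=mi, POLE=ib, NUM=em, KEL=ib:
underlying: u-tikgila-mi-lum-b
1. 0 -> a / C _ C: inserts after position(s) 4, 13: utikagilamilumab
2. f -> v, p -> b, s -> z, t -> d / V _ V: fires at position(s) 2: udikagilamilumab
3. o -> e, u -> i / F C0 _: fires at position(s) 13: udikagilamilimab
4. k -> g, p -> b / V _ V: fires at position(s) 4: udigagilamilimab
surface: udigagilamilimab

cell RANK=mi, POLE=ra, NUM=em, KEL=so:
underlying: u-tikgila-mi-fa-tk
1. 0 -> a / C _ C: inserts after position(s) 4, 13: utikagilamifatak
2. f -> v, p -> b, s -> z, t -> d / V _ V: fires at position(s) 2, 12, 14: udikagilamivadak
3. o -> e, u -> i / F C0 _: no change
4. k -> g, p -> b / V _ V: fires at position(s) 4: udigagilamivadak
surface: udigagilamivadak


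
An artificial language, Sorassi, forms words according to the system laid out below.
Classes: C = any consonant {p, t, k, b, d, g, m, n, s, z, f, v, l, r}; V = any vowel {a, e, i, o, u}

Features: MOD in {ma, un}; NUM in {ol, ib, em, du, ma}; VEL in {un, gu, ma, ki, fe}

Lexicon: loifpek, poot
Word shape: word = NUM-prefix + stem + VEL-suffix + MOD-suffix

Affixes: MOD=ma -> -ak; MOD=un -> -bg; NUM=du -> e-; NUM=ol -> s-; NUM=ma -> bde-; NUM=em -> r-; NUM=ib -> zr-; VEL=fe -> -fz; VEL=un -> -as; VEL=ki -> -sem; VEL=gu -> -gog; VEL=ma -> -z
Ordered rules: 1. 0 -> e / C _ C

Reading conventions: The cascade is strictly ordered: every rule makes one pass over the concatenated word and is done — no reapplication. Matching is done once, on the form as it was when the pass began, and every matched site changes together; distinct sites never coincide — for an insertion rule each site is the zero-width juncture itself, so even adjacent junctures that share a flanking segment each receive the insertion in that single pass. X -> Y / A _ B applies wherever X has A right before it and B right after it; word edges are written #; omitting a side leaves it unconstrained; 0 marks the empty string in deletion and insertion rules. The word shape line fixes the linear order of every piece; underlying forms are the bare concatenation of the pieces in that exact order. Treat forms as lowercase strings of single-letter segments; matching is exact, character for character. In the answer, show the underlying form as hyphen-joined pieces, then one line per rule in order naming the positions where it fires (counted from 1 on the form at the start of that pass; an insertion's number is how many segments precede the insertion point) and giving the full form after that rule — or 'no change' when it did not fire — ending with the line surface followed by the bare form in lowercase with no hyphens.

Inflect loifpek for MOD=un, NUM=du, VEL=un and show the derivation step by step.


underlying: e-loifpek-as-bg
1. 0 -> e / C _ C: inserts after position(s) 5, 10, 11: eloifepekasebeg
surface: eloifepekasebeg


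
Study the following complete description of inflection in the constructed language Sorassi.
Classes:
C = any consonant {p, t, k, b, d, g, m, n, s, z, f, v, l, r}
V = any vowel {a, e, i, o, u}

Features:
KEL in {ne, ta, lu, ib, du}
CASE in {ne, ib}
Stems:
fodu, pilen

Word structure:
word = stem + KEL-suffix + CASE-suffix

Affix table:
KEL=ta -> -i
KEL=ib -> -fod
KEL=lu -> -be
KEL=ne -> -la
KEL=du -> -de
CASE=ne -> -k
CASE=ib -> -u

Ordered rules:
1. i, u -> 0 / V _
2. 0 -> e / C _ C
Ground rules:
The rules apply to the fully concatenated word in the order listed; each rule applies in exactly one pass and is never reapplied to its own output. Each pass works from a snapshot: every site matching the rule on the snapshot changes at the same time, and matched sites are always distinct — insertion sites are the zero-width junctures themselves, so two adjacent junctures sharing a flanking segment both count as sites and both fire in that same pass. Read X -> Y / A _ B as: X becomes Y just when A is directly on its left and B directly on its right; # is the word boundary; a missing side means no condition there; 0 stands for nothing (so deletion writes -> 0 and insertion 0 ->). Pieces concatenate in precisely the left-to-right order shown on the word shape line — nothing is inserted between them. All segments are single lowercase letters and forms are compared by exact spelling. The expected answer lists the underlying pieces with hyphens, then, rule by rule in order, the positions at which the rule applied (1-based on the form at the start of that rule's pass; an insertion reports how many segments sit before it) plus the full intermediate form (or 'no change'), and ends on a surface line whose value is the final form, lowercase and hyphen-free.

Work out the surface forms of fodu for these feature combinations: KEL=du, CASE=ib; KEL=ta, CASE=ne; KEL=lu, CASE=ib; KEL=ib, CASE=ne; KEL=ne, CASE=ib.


cell KEL=du, CASE=ib:
underlying: fodu-de-u
1. i, u -> 0 / V _: fires at position(s) 7: fodude
2. 0 -> e / C _ C: no change
surface: fodude

cell KEL=ta, CASE=ne:
underlying: fodu-i-k
1. i, u -> 0 / V _: fires at position(s) 5: foduk
2. 0 -> e / C _ C: no change
surface: foduk

cell KEL=lu, CASE=ib:
underlying: fodu-be-u
1. i, u -> 0 / V _: fires at position(s) 7: fodube
2. 0 -> e / C _ C: no change
surface: fodube

cell KEL=ib, CASE=ne:
underlying: fodu-fod-k
1. i, u -> 0 / V _: no change
2. 0 -> e / C _ C: inserts after position(s) 7: fodufodek
surface: fodufodek

cell KEL=ne, CASE=ib:
underlying: fodu-la-u
1. i, u -> 0 / V _: fires at position(s) 7: fodula
2. 0 -> e / C _ C: no change
surface: fodula


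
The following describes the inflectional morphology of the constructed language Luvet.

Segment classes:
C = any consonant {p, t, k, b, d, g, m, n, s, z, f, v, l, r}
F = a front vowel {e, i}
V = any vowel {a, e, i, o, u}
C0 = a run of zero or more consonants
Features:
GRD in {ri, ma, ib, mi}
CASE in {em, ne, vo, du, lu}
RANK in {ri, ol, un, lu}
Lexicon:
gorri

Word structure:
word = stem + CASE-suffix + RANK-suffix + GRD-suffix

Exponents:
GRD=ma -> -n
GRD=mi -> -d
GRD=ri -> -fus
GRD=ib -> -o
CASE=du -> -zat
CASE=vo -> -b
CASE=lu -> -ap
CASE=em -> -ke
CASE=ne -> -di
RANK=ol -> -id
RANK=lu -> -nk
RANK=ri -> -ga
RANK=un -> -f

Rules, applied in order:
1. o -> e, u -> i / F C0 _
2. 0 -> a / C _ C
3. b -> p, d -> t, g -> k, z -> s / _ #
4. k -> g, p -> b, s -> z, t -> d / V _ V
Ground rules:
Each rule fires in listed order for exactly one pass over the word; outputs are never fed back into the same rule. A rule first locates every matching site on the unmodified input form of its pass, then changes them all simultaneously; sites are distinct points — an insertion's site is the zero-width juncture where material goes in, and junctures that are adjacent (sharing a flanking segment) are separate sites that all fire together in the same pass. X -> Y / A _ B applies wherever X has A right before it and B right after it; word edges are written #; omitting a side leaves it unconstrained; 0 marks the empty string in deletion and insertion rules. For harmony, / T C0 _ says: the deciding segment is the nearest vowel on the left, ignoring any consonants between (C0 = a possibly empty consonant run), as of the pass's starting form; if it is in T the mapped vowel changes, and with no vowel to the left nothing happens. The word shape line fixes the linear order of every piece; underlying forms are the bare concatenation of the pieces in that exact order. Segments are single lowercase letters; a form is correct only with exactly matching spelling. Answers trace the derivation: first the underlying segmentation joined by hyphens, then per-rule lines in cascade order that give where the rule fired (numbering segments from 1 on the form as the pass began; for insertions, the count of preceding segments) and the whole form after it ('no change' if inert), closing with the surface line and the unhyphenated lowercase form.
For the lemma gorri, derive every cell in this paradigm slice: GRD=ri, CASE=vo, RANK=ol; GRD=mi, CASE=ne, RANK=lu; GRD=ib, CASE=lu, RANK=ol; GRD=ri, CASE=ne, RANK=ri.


cell GRD=ri, CASE=vo, RANK=ol:
underlying: gorri-b-id-fus
1. o -> e, u -> i / F C0 _: fires at position(s) 10: gorribidfis
2. 0 -> a / C _ C: inserts after position(s) 3, 8: goraribidafis
3. b -> p, d -> t, g -> k, z -> s / _ #: no change
4. k -> g, p -> b, s -> z, t -> d / V _ V: no change
surface: goraribidafis

cell GRD=mi, CASE=ne, RANK=lu:
underlying: gorri-di-nk-d
1. o -> e, u -> i / F C0 _: no change
2. 0 -> a / C _ C: inserts after position(s) 3, 8, 9: goraridinakad
3. b -> p, d -> t, g -> k, z -> s / _ #: fires at position(s) 13: goraridinakat
4. k -> g, p -> b, s -> z, t -> d / V _ V: fires at position(s) 11: goraridinagat
surface: goraridinagat

cell GRD=ib, CASE=lu, RANK=ol:
underlying: gorri-ap-id-o
1. o -> e, u -> i / F C0 _: fires at position(s) 10: gorriapide
2. 0 -> a / C _ C: inserts after position(s) 3: gorariapide
3. b -> p, d -> t, g -> k, z -> s / _ #: no change
4. k -> g, p -> b, s -> z, t -> d / V _ V: fires at position(s) 8: gorariabide
surface: gorariabide

cell GRD=ri, CASE=ne, RANK=ri:
underlying: gorri-di-ga-fus
1. o -> e, u -> i / F C0 _: no change
2. 0 -> a / C _ C: inserts after position(s) 3: goraridigafus
3. b -> p, d -> t, g -> k, z -> s / _ #: no change
4. k -> g, p -> b, s -> z, t -> d / V _ V: no change
surface: goraridigafus


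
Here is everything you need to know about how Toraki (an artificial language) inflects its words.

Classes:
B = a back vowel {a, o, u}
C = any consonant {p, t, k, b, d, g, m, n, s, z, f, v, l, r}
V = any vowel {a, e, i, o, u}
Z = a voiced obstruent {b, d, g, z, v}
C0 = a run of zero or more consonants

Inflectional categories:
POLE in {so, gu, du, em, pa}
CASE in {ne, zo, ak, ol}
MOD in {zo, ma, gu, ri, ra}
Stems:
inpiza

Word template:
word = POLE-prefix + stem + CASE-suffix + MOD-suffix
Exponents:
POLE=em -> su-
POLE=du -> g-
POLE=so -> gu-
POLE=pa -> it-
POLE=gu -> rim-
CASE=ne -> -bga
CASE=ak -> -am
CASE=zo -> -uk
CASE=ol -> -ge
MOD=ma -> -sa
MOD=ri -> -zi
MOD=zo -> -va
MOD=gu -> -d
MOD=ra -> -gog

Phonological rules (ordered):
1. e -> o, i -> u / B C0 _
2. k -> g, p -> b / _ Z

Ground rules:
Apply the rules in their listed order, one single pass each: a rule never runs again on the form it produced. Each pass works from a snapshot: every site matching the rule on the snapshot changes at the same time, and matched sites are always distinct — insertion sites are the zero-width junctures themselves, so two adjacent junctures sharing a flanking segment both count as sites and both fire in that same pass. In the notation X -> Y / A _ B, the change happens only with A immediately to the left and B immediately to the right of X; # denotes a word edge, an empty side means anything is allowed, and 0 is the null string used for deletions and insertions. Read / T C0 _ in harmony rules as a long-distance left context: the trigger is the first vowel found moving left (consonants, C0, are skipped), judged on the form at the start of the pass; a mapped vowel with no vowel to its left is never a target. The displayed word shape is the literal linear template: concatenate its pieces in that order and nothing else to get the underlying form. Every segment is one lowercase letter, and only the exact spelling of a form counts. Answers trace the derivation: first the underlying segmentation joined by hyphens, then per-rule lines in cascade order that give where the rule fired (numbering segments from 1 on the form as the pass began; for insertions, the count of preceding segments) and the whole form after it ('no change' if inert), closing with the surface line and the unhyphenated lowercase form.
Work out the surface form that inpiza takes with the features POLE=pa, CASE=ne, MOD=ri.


underlying: it-inpiza-bga-zi
1. e -> o, i -> u / B C0 _: fires at position(s) 13: itinpizabgazu
2. k -> g, p -> b / _ Z: no change
surface: itinpizabgazu


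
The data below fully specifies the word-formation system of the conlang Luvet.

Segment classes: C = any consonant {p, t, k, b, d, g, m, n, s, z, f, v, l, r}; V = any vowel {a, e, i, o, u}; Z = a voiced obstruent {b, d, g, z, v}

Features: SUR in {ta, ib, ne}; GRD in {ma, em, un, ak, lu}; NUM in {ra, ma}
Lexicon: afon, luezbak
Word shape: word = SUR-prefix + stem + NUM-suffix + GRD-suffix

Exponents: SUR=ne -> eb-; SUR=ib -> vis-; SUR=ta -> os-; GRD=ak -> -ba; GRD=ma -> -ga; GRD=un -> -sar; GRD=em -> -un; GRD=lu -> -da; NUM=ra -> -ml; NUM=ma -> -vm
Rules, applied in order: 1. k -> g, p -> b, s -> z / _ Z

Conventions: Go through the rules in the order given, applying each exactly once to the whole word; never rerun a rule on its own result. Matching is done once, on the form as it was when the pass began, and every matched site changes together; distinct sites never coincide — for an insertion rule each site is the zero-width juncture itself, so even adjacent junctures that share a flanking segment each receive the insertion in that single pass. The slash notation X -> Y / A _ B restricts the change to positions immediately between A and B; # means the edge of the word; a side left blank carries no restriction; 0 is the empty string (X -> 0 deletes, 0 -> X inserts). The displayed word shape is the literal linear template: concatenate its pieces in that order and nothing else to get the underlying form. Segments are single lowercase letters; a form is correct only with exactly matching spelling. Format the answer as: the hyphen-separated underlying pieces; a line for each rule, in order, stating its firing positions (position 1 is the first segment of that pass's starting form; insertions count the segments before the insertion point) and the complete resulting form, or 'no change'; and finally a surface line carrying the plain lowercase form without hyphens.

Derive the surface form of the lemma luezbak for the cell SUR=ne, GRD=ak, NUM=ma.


underlying: eb-luezbak-vm-ba
1. k -> g, p -> b, s -> z / _ Z: fires at position(s) 9: ebluezbagvmba
surface: ebluezbagvmba


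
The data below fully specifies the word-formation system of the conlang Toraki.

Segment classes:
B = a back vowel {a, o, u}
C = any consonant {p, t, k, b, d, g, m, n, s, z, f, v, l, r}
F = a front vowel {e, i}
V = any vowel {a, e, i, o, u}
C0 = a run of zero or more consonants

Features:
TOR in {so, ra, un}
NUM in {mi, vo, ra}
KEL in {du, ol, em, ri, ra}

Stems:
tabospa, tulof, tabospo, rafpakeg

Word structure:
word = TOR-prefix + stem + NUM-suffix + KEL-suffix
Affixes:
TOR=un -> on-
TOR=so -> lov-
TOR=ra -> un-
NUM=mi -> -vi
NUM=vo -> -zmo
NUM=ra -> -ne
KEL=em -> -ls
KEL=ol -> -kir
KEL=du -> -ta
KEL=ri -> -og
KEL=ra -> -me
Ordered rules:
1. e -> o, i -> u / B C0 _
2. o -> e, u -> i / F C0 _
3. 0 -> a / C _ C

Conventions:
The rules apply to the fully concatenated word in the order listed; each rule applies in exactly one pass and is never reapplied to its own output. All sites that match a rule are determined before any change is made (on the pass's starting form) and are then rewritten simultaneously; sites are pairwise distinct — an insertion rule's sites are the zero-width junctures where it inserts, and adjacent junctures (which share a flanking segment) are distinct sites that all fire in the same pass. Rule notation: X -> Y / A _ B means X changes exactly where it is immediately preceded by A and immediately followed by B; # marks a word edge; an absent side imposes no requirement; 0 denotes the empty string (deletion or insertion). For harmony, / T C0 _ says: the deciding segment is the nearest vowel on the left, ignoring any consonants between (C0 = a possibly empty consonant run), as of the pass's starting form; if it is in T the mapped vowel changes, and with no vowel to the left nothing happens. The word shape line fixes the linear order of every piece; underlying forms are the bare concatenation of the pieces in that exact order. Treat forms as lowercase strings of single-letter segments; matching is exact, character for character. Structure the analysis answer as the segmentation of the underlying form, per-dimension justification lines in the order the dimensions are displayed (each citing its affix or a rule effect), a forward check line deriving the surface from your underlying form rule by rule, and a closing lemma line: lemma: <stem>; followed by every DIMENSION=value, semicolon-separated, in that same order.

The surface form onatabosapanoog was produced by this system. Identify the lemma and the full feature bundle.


underlying: on-tabospa-ne-og
TOR=un - signalled by the affix on-
NUM=ra - signalled by the affix -ne
KEL=ri - signalled by the affix -og
check: ontabospaneog -> ontabospanoog -> ontabospanoog -> onatabosapanoog
lemma: tabospa; TOR=un; NUM=ra; KEL=ri


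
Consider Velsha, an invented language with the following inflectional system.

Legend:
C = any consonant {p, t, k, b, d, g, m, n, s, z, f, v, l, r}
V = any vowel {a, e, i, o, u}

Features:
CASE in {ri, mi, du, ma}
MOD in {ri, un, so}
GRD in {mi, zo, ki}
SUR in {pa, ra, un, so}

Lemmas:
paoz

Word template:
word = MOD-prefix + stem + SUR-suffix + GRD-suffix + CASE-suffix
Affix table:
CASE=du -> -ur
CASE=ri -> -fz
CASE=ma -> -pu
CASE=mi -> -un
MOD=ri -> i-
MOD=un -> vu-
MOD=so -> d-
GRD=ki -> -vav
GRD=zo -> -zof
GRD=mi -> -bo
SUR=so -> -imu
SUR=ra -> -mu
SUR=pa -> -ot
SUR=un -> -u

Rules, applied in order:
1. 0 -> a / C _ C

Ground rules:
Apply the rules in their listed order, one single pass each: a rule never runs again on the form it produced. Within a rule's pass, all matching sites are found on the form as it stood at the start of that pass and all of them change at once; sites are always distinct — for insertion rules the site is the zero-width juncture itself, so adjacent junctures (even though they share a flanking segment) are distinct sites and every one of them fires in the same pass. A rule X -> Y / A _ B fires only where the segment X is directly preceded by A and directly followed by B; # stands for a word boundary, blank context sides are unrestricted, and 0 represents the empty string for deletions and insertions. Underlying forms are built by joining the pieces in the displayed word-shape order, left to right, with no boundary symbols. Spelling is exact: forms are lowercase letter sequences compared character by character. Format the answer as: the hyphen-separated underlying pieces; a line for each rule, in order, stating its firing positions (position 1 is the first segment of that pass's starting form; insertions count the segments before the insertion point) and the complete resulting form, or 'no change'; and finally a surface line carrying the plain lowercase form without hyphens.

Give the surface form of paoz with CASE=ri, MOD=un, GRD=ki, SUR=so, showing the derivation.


underlying: vu-paoz-imu-vav-fz
1. 0 -> a / C _ C: inserts after position(s) 12, 13: vupaozimuvavafaz
surface: vupaozimuvavafaz


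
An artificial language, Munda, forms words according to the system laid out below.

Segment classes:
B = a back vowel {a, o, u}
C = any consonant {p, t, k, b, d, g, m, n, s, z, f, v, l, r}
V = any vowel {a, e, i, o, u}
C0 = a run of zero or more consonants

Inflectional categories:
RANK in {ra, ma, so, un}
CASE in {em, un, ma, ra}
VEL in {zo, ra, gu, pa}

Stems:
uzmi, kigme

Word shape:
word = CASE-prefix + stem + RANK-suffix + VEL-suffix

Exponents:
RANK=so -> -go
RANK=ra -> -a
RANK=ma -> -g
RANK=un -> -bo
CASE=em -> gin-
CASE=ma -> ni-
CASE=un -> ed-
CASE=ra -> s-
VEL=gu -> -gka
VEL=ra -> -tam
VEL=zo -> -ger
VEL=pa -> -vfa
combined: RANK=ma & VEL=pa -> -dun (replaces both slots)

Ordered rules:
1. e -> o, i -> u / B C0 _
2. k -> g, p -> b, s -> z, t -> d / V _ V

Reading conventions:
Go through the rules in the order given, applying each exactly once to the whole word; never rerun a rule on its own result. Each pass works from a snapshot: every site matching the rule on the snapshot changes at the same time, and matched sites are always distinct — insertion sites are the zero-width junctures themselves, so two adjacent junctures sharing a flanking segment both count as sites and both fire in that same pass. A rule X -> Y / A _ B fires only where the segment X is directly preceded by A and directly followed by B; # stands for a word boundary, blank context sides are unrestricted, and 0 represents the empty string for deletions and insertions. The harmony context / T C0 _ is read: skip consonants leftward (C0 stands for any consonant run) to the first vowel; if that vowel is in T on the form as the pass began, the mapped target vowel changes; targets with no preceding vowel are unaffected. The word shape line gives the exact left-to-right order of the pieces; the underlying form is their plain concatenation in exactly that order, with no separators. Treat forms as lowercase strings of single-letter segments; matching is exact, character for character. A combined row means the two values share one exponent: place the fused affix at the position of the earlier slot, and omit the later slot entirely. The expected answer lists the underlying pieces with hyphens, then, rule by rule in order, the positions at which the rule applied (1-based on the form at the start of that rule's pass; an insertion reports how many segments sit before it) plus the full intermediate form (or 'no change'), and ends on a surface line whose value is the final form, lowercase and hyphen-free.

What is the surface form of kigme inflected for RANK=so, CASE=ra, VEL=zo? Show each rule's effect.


underlying: s-kigme-go-ger
1. e -> o, i -> u / B C0 _: fires at position(s) 10: skigmegogor
2. k -> g, p -> b, s -> z, t -> d / V _ V: no change
surface: skigmegogor


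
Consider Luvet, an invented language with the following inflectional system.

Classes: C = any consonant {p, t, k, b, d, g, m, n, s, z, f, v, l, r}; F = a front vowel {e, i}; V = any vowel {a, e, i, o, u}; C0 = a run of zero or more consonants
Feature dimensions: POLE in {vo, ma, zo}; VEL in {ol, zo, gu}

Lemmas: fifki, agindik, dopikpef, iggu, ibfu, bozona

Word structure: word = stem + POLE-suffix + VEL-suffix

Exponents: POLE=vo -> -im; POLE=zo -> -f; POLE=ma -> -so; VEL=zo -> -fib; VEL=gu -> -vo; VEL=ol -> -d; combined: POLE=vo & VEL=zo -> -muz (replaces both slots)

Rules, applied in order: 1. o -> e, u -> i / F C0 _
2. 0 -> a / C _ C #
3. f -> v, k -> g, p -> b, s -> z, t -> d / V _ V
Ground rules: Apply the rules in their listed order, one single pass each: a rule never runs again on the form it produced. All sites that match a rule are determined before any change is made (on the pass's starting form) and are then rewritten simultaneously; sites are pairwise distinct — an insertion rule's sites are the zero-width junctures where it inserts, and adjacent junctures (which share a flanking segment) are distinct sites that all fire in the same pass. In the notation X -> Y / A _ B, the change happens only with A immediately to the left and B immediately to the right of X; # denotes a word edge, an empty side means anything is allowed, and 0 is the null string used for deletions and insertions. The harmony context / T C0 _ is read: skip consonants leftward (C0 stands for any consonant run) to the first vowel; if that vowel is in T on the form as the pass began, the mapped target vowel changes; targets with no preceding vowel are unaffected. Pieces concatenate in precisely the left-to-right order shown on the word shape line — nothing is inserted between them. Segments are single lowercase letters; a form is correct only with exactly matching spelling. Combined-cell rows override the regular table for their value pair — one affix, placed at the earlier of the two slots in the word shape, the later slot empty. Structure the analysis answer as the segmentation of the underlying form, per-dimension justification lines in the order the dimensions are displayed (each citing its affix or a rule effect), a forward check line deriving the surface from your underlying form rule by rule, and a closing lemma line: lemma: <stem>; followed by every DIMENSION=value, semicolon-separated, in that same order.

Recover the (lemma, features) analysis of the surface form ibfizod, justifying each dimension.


underlying: ibfu-so-d
POLE=ma - signalled by the affix -so
VEL=ol - signalled by the affix -d
check: ibfusod -> ibfisod -> ibfisod -> ibfizod
lemma: ibfu; POLE=ma; VEL=ol


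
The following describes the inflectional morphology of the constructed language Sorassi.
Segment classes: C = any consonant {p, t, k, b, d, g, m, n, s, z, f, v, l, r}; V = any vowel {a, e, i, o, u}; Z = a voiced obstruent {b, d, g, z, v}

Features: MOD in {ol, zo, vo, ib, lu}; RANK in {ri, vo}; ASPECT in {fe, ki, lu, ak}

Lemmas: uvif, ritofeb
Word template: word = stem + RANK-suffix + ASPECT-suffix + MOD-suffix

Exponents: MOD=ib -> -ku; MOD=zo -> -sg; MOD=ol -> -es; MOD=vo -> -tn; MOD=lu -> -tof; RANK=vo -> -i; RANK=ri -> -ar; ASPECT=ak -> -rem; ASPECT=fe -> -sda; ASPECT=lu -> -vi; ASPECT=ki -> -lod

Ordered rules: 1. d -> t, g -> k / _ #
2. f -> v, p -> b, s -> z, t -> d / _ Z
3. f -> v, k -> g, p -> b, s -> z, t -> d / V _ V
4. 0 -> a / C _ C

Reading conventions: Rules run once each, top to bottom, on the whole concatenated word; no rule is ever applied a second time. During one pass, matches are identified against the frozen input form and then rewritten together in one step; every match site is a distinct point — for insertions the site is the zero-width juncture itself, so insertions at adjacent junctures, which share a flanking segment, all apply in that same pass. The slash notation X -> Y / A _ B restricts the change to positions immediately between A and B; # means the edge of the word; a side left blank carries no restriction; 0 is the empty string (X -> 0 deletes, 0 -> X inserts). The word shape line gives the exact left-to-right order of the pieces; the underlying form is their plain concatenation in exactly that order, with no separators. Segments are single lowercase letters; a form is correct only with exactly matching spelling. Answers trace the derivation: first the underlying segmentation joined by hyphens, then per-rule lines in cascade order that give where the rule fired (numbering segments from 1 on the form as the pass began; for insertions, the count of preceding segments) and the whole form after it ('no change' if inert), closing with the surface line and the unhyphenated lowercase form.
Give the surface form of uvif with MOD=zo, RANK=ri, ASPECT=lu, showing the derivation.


underlying: uvif-ar-vi-sg
1. d -> t, g -> k / _ #: fires at position(s) 10: uvifarvisk
2. f -> v, p -> b, s -> z, t -> d / _ Z: no change
3. f -> v, k -> g, p -> b, s -> z, t -> d / V _ V: fires at position(s) 4: uvivarvisk
4. 0 -> a / C _ C: inserts after position(s) 6, 9: uvivaravisak
surface: uvivaravisak


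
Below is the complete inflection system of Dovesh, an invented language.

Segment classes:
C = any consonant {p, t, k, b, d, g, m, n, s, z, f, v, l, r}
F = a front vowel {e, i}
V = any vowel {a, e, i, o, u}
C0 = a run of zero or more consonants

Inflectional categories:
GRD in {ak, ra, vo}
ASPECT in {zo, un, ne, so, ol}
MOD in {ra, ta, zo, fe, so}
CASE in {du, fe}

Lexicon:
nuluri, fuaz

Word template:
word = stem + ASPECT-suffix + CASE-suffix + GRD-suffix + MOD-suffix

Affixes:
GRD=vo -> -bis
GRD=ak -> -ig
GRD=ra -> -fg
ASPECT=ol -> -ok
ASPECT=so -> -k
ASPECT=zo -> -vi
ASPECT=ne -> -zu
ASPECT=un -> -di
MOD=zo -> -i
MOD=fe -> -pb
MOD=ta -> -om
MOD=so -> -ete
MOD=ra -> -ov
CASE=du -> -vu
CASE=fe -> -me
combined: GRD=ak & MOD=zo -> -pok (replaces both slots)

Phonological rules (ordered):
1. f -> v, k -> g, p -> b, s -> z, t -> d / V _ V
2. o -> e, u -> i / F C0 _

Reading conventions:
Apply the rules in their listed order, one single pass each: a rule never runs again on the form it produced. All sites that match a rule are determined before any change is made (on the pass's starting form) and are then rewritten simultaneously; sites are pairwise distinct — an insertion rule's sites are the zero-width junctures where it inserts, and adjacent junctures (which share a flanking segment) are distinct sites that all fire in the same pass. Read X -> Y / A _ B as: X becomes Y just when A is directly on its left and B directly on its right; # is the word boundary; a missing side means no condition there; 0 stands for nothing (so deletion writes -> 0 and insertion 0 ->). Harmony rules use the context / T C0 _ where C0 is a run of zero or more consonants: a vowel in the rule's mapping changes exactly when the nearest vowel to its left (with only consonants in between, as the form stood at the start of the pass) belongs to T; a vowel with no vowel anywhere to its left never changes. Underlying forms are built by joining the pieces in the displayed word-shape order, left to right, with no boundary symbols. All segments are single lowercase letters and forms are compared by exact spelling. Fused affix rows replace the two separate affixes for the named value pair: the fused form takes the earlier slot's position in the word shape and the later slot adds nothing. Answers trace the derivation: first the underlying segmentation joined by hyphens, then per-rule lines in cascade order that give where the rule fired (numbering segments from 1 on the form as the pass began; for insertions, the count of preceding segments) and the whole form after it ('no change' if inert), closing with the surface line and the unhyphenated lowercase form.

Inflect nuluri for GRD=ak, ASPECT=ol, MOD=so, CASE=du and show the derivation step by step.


underlying: nuluri-ok-vu-ig-ete
1. f -> v, k -> g, p -> b, s -> z, t -> d / V _ V: fires at position(s) 14: nuluriokvuigede
2. o -> e, u -> i / F C0 _: fires at position(s) 7: nuluriekvuigede
surface: nuluriekvuigede


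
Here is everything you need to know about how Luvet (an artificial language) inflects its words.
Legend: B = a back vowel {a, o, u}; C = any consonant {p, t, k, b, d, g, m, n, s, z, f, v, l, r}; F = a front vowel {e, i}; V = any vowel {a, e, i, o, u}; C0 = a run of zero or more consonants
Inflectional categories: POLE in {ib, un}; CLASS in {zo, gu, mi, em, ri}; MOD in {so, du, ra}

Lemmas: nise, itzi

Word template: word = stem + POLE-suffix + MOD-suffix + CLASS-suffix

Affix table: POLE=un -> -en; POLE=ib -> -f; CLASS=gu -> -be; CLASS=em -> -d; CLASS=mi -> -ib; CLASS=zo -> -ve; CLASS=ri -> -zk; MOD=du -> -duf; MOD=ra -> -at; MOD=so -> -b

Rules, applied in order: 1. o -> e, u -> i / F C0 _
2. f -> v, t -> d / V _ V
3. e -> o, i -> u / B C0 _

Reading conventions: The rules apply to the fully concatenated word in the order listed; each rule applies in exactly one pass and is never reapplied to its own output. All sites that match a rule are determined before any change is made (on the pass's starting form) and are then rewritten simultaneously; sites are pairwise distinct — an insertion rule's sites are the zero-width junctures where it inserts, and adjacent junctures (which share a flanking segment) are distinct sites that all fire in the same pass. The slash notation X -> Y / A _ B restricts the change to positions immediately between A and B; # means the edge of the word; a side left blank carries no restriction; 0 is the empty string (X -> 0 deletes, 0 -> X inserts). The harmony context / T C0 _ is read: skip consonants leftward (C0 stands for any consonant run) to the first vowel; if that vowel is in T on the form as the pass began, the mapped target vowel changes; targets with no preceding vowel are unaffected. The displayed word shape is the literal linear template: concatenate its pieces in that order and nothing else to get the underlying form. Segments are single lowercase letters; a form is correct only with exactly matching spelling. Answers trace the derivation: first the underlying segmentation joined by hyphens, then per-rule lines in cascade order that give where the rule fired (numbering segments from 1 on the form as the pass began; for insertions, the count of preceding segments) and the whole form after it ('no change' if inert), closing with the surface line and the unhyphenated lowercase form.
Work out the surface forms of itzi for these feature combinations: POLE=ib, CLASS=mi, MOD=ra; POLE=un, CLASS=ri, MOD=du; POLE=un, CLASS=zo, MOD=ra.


cell POLE=ib, CLASS=mi, MOD=ra:
underlying: itzi-f-at-ib
1. o -> e, u -> i / F C0 _: no change
2. f -> v, t -> d / V _ V: fires at position(s) 5, 7: itzivadib
3. e -> o, i -> u / B C0 _: fires at position(s) 8: itzivadub
surface: itzivadub

cell POLE=un, CLASS=ri, MOD=du:
underlying: itzi-en-duf-zk
1. o -> e, u -> i / F C0 _: fires at position(s) 8: itziendifzk
2. f -> v, t -> d / V _ V: no change
3. e -> o, i -> u / B C0 _: no change
surface: itziendifzk

cell POLE=un, CLASS=zo, MOD=ra:
underlying: itzi-en-at-ve
1. o -> e, u -> i / F C0 _: no change
2. f -> v, t -> d / V _ V: no change
3. e -> o, i -> u / B C0 _: fires at position(s) 10: itzienatvo
surface: itzienatvo


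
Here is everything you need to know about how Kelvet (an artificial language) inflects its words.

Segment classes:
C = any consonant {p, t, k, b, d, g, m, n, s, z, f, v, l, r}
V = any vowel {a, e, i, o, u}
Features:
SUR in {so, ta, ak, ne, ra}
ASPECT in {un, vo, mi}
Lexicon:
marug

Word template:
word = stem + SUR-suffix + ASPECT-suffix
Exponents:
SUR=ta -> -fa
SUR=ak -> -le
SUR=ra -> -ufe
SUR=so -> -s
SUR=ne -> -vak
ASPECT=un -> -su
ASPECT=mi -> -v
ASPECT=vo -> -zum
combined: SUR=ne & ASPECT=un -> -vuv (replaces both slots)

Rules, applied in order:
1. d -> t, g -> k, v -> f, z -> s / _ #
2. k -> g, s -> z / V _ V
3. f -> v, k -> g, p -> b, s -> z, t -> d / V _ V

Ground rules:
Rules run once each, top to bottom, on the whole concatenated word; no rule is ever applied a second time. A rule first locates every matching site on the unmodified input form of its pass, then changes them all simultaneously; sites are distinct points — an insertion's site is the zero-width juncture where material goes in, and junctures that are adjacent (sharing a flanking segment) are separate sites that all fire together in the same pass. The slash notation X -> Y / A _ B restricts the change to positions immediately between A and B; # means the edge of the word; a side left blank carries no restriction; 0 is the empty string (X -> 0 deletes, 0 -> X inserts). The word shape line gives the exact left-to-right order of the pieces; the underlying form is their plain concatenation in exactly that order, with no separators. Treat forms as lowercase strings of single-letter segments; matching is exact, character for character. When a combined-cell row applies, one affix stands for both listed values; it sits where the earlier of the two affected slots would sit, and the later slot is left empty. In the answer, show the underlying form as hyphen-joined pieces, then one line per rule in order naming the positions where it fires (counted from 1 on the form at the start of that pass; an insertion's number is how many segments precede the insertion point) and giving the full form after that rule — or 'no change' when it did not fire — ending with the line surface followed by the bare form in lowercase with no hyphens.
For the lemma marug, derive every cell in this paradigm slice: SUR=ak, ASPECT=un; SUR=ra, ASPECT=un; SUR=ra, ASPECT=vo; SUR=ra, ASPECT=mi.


cell SUR=ak, ASPECT=un:
underlying: marug-le-su
1. d -> t, g -> k, v -> f, z -> s / _ #: no change
2. k -> g, s -> z / V _ V: fires at position(s) 8: maruglezu
3. f -> v, k -> g, p -> b, s -> z, t -> d / V _ V: no change
surface: maruglezu

cell SUR=ra, ASPECT=un:
underlying: marug-ufe-su
1. d -> t, g -> k, v -> f, z -> s / _ #: no change
2. k -> g, s -> z / V _ V: fires at position(s) 9: marugufezu
3. f -> v, k -> g, p -> b, s -> z, t -> d / V _ V: fires at position(s) 7: maruguvezu
surface: maruguvezu

cell SUR=ra, ASPECT=vo:
underlying: marug-ufe-zum
1. d -> t, g -> k, v -> f, z -> s / _ #: no change
2. k -> g, s -> z / V _ V: no change
3. f -> v, k -> g, p -> b, s -> z, t -> d / V _ V: fires at position(s) 7: maruguvezum
surface: maruguvezum

cell SUR=ra, ASPECT=mi:
underlying: marug-ufe-v
1. d -> t, g -> k, v -> f, z -> s / _ #: fires at position(s) 9: marugufef
2. k -> g, s -> z / V _ V: no change
3. f -> v, k -> g, p -> b, s -> z, t -> d / V _ V: fires at position(s) 7: maruguvef
surface: maruguvef
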